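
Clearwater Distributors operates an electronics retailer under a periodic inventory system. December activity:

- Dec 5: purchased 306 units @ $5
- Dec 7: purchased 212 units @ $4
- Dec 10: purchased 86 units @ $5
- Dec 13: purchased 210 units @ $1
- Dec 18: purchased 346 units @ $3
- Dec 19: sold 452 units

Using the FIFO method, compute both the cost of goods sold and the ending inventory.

Dec 19, 452 sold [FIFO — oldest first]: 306 @ $5 + 146 @ $4 = $2,114
Ending inventory: 66 @ $4 + 86 @ $5 + 210 @ $1 + 346 @ $3 = $1,942
Check: goods available $4,056 = COGS $2,114 + ending $1,942

COGS = $2,114; ending inventory = $1,942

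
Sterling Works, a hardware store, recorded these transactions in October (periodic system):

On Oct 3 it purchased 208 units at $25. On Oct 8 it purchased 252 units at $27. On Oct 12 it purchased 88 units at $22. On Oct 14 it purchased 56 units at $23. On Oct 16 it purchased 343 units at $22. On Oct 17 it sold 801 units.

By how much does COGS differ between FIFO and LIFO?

FIFO COGS: 208 @ $25 + 252 @ $27 + 88 @ $22 + 56 @ $23 + 197 @ $22 = $19,562
LIFO COGS: 343 @ $22 + 56 @ $23 + 88 @ $22 + 252 @ $27 + 62 @ $25 = $19,124
Difference = |$19,562 − $19,124| = $438

$438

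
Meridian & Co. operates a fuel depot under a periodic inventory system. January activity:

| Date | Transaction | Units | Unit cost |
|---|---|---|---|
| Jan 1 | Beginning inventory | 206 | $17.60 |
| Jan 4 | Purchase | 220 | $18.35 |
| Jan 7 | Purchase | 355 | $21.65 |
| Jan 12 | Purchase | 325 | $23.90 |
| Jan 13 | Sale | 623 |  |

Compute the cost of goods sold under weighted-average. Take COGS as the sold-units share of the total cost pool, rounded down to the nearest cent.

COGS = $13,020.95

Jan 13, sell 623: 623/1106 × $23,115.85 → $13,020.95
Ending inventory (cost pool remaining) = $10,094.90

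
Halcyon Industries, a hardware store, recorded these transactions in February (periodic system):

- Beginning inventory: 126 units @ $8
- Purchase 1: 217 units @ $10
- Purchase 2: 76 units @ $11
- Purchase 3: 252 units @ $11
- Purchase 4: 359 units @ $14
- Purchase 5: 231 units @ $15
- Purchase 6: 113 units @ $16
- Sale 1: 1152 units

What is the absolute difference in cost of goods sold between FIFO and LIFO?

FIFO COGS: 126 @ $8 + 217 @ $10 + 76 @ $11 + 252 @ $11 + 359 @ $14 + 122 @ $15 = $13,642
LIFO COGS: 113 @ $16 + 231 @ $15 + 359 @ $14 + 252 @ $11 + 76 @ $11 + 121 @ $10 = $15,117
Difference = |$13,642 − $15,117| = $1,475

$1,475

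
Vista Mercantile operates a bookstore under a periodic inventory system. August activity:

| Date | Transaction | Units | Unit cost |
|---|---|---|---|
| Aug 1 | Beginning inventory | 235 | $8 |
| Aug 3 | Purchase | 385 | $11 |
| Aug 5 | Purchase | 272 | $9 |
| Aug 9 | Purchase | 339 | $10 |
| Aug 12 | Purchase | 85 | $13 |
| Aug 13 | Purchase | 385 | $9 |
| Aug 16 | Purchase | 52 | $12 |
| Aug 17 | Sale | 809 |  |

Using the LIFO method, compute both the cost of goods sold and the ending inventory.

Aug 17, 809 sold [LIFO — newest first]: 52 @ $12 + 385 @ $9 + 85 @ $13 + 287 @ $10 = $8,064
Ending inventory: 235 @ $8 + 385 @ $11 + 272 @ $9 + 52 @ $10 = $9,083
Check: goods available $17,147 = COGS $8,064 + ending $9,083

COGS = $8,064; ending inventory = $9,083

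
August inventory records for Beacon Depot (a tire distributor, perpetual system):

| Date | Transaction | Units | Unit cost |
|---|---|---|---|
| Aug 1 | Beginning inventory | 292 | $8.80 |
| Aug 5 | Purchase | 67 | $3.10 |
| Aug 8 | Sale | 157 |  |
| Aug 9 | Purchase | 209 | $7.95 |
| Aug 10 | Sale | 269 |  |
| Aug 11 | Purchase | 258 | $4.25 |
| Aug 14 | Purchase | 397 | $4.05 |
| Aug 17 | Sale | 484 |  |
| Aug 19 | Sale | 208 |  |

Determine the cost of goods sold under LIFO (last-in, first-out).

COGS = $6,219.20

Aug 8, 157 sold [LIFO — newest first]: 67 @ $3.10 + 90 @ $8.80 = $999.70
Aug 10, 269 sold [LIFO — newest first]: 209 @ $7.95 + 60 @ $8.80 = $2,189.55
Aug 17, 484 sold [LIFO — newest first]: 397 @ $4.05 + 87 @ $4.25 = $1,977.60
Aug 19, 208 sold [LIFO — newest first]: 171 @ $4.25 + 37 @ $8.80 = $1,052.35
Total COGS = $999.70 + $2,189.55 + $1,977.60 + $1,052.35 = $6,219.20
Ending inventory: 105 @ $8.80 = $924.00
Check: goods available $7,143.20 = COGS $6,219.20 + ending $924.00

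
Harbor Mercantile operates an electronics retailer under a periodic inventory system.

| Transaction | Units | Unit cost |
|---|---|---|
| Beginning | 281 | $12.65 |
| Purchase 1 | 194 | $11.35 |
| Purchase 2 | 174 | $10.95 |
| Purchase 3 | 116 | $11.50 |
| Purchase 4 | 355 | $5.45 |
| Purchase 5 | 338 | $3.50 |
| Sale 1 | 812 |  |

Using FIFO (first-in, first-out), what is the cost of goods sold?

Sale 1 (812) [FIFO — oldest first]: 281 @ $12.65 + 194 @ $11.35 + 174 @ $10.95 + 116 @ $11.50 + 47 @ $5.45 = $9,252.00
Ending inventory: 308 @ $5.45 + 338 @ $3.50 = $2,861.60

COGS = $9,252.00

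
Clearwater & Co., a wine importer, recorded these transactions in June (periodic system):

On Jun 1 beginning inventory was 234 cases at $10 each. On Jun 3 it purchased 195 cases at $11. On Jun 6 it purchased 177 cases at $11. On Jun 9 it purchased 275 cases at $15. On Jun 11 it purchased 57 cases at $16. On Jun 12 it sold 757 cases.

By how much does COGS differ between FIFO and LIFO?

FIFO COGS: 234 @ $10 + 195 @ $11 + 177 @ $11 + 151 @ $15 = $8,697
LIFO COGS: 57 @ $16 + 275 @ $15 + 177 @ $11 + 195 @ $11 + 53 @ $10 = $9,659
Difference = |$8,697 − $9,659| = $962

$962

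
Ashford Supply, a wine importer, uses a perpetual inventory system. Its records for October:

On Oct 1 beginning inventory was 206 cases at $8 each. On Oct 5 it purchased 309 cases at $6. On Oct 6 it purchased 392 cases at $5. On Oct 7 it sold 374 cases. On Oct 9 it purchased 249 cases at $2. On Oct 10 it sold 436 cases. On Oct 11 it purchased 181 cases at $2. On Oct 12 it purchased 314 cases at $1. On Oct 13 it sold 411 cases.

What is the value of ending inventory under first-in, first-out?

Oct 7, 374 sold [FIFO — oldest first]: 206 @ $8 + 168 @ $6 = $2,656
Oct 10, 436 sold [FIFO — oldest first]: 141 @ $6 + 295 @ $5 = $2,321
Oct 13, 411 sold [FIFO — oldest first]: 97 @ $5 + 249 @ $2 + 65 @ $2 = $1,113
Total COGS = $2,656 + $2,321 + $1,113 = $6,090
Ending inventory: 116 @ $2 + 314 @ $1 = $546

Ending inventory = $546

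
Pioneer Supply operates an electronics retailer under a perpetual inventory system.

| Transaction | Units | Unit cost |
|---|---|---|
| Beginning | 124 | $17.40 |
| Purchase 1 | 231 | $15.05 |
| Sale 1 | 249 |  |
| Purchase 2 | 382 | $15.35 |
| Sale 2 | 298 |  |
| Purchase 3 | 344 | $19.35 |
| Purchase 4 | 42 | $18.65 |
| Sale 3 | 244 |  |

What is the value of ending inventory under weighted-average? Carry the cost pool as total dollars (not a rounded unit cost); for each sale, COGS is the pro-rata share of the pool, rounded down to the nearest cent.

After Beginning: 124 on hand, pool $2,157.60 (≈ $17.4000 each)
After Purchase 1: 355 on hand, pool $5,634.15 (≈ $15.8708 each)
Sale 1, sell 249: 249/355 × $5,634.15 → $3,951.84
After Purchase 2: 488 on hand, pool $7,546.01 (≈ $15.4631 each)
Sale 2, sell 298: 298/488 × $7,546.01 → $4,608.01
After Purchase 3: 534 on hand, pool $9,594.40 (≈ $17.9670 each)
After Purchase 4: 576 on hand, pool $10,377.70 (≈ $18.0168 each)
Sale 3, sell 244: 244/576 × $10,377.70 → $4,396.10
Total COGS = $3,951.84 + $4,608.01 + $4,396.10 = $12,955.95
Ending inventory (cost pool remaining) = $5,981.60

Ending inventory = $5,981.60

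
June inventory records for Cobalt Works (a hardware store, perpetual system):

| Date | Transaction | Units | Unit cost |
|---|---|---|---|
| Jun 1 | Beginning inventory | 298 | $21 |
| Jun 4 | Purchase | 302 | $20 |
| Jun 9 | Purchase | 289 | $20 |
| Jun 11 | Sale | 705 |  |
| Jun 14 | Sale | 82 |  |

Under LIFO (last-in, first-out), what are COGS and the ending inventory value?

COGS = $15,936; ending inventory = $2,142

Jun 11, 705 sold [LIFO — newest first]: 289 @ $20 + 302 @ $20 + 114 @ $21 = $14,214
Jun 14, 82 sold [LIFO — newest first]: 82 @ $21 = $1,722
Total COGS = $14,214 + $1,722 = $15,936
Ending inventory: 102 @ $21 = $2,142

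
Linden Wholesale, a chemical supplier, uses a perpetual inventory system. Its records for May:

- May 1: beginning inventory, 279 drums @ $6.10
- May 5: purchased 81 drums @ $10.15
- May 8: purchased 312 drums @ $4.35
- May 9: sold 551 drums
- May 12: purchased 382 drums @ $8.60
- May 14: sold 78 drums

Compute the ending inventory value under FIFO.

May 9, 551 sold [FIFO — oldest first]: 279 @ $6.10 + 81 @ $10.15 + 191 @ $4.35 = $3,354.90
May 14, 78 sold [FIFO — oldest first]: 78 @ $4.35 = $339.30
Total COGS = $3,354.90 + $339.30 = $3,694.20
Ending inventory: 43 @ $4.35 + 382 @ $8.60 = $3,472.25

Ending inventory = $3,472.25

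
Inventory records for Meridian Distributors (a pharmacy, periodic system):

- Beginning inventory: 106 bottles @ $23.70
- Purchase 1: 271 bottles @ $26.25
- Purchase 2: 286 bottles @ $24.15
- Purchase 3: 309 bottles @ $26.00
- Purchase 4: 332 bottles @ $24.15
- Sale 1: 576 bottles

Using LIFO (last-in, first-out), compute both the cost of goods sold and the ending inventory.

COGS = $14,361.80; ending inventory = $18,222.85

Sale 1 (576) [LIFO — newest first]: 332 @ $24.15 + 244 @ $26.00 = $14,361.80
Ending inventory: 106 @ $23.70 + 271 @ $26.25 + 286 @ $24.15 + 65 @ $26.00 = $18,222.85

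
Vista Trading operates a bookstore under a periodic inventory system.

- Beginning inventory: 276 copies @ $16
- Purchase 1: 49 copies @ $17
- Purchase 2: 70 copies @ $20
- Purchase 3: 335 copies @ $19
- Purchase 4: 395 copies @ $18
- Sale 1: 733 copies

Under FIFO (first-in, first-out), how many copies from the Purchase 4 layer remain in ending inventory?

Sale 1 (733) [FIFO — oldest first]: 276 @ $16 + 49 @ $17 + 70 @ $20 + 335 @ $19 + 3 @ $18 = $13,068
Ending inventory: 392 @ $18 = $7,056
Check: goods available $20,124 = COGS $13,068 + ending $7,056

392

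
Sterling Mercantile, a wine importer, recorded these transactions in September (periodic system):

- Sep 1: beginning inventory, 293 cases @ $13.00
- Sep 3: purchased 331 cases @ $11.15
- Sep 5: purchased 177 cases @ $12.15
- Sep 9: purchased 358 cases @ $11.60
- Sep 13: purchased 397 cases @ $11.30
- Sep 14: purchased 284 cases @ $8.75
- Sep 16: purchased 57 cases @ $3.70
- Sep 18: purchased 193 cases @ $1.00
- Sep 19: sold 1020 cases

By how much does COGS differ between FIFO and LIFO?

$3,783.20

FIFO COGS: 293 @ $13.00 + 331 @ $11.15 + 177 @ $12.15 + 219 @ $11.60 = $12,190.60
LIFO COGS: 193 @ $1.00 + 57 @ $3.70 + 284 @ $8.75 + 397 @ $11.30 + 89 @ $11.60 = $8,407.40
Difference = |$12,190.60 − $8,407.40| = $3,783.20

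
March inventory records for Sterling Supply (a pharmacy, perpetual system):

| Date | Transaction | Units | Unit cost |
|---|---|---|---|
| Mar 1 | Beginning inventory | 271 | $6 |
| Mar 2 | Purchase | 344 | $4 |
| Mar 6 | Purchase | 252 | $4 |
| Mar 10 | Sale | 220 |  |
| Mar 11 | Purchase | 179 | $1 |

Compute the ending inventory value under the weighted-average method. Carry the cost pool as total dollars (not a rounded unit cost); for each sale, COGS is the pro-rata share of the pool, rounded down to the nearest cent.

Ending inventory = $3,171.47

After Mar 1: 271 on hand, pool $1,626.00 (≈ $6.0000 each)
After Mar 2: 615 on hand, pool $3,002.00 (≈ $4.8813 each)
After Mar 6: 867 on hand, pool $4,010.00 (≈ $4.6251 each)
Mar 10, sell 220: 220/867 × $4,010.00 → $1,017.53
After Mar 11: 826 on hand, pool $3,171.47 (≈ $3.8396 each)
Ending inventory (cost pool remaining) = $3,171.47
Check: goods available $4,189.00 = COGS $1,017.53 + ending $3,171.47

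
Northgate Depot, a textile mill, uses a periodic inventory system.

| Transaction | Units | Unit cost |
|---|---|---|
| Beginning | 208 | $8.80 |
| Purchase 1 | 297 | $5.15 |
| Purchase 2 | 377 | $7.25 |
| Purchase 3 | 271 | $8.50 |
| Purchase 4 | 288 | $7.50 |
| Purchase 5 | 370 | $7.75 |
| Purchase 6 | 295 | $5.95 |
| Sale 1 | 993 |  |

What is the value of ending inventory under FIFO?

Sale 1 (993) [FIFO — oldest first]: 208 @ $8.80 + 297 @ $5.15 + 377 @ $7.25 + 111 @ $8.50 = $7,036.70
Ending inventory: 160 @ $8.50 + 288 @ $7.50 + 370 @ $7.75 + 295 @ $5.95 = $8,142.75
Check: goods available $15,179.45 = COGS $7,036.70 + ending $8,142.75

Ending inventory = $8,142.75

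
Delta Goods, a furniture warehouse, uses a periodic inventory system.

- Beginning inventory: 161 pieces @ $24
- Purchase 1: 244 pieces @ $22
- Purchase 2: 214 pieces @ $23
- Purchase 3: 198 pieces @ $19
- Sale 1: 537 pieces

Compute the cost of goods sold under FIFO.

Sale 1 (537) [FIFO — oldest first]: 161 @ $24 + 244 @ $22 + 132 @ $23 = $12,268
Ending inventory: 82 @ $23 + 198 @ $19 = $5,648
Check: goods available $17,916 = COGS $12,268 + ending $5,648

COGS = $12,268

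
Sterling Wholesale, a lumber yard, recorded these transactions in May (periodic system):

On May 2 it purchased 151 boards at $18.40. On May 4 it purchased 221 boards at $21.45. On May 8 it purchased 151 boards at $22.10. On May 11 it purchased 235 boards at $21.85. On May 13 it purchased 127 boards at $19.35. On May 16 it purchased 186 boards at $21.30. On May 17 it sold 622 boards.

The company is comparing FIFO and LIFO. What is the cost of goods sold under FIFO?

FIFO COGS: 151 @ $18.40 + 221 @ $21.45 + 151 @ $22.10 + 99 @ $21.85 = $13,019.10
LIFO COGS: 186 @ $21.30 + 127 @ $19.35 + 235 @ $21.85 + 74 @ $22.10 = $13,189.40

COGS = $13,019.10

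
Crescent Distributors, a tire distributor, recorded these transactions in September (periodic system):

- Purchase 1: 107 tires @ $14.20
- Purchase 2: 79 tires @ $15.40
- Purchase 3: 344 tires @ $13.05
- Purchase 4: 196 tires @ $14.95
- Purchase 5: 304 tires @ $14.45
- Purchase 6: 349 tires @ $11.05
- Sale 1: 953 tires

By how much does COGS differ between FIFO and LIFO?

$898.90

FIFO COGS: 107 @ $14.20 + 79 @ $15.40 + 344 @ $13.05 + 196 @ $14.95 + 227 @ $14.45 = $13,435.55
LIFO COGS: 349 @ $11.05 + 304 @ $14.45 + 196 @ $14.95 + 104 @ $13.05 = $12,536.65
Difference = |$13,435.55 − $12,536.65| = $898.90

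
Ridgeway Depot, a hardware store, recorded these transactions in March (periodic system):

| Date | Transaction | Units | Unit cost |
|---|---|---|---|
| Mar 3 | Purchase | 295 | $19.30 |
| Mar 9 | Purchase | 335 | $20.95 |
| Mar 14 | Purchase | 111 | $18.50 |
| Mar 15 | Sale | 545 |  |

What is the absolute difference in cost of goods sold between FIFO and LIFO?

FIFO COGS: 295 @ $19.30 + 250 @ $20.95 = $10,931.00
LIFO COGS: 111 @ $18.50 + 335 @ $20.95 + 99 @ $19.30 = $10,982.45
Difference = |$10,931.00 − $10,982.45| = $51.45

$51.45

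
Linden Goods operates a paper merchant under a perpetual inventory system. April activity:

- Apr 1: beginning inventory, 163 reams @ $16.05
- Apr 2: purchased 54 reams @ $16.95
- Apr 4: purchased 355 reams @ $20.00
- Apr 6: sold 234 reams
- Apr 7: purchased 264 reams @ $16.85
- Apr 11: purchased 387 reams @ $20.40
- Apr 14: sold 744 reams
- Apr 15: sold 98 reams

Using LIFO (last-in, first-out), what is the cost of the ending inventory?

Apr 6, 234 sold [LIFO — newest first]: 234 @ $20.00 = $4,680.00
Apr 14, 744 sold [LIFO — newest first]: 387 @ $20.40 + 264 @ $16.85 + 93 @ $20.00 = $14,203.20
Apr 15, 98 sold [LIFO — newest first]: 28 @ $20.00 + 54 @ $16.95 + 16 @ $16.05 = $1,732.10
Total COGS = $4,680.00 + $14,203.20 + $1,732.10 = $20,615.30
Ending inventory: 147 @ $16.05 = $2,359.35
Check: goods available $22,974.65 = COGS $20,615.30 + ending $2,359.35

Ending inventory = $2,359.35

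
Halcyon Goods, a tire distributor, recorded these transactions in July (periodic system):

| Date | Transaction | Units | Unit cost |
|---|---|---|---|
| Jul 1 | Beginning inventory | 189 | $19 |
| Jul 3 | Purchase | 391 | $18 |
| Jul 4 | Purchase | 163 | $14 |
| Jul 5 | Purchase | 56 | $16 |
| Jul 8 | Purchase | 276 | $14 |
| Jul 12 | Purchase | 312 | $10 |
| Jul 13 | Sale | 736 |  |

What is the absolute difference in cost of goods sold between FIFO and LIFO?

FIFO COGS: 189 @ $19 + 391 @ $18 + 156 @ $14 = $12,813
LIFO COGS: 312 @ $10 + 276 @ $14 + 56 @ $16 + 92 @ $14 = $9,168
Difference = |$12,813 − $9,168| = $3,645

$3,645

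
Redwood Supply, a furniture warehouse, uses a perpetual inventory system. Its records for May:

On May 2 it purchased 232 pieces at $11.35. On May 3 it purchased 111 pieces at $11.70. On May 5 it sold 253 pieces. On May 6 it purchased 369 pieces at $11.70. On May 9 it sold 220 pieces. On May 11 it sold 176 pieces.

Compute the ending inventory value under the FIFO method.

Ending inventory = $737.10

May 5, 253 sold [FIFO — oldest first]: 232 @ $11.35 + 21 @ $11.70 = $2,878.90
May 9, 220 sold [FIFO — oldest first]: 90 @ $11.70 + 130 @ $11.70 = $2,574.00
May 11, 176 sold [FIFO — oldest first]: 176 @ $11.70 = $2,059.20
Total COGS = $2,878.90 + $2,574.00 + $2,059.20 = $7,512.10
Ending inventory: 63 @ $11.70 = $737.10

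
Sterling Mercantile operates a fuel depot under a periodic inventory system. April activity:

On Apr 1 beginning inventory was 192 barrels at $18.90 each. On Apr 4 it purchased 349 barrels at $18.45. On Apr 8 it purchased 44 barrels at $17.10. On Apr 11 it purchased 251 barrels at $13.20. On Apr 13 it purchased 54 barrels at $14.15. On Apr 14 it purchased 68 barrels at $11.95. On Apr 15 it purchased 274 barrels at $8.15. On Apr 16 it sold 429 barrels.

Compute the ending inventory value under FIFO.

Ending inventory = $9,941.80

Apr 16, 429 sold [FIFO — oldest first]: 192 @ $18.90 + 237 @ $18.45 = $8,001.45
Ending inventory: 112 @ $18.45 + 44 @ $17.10 + 251 @ $13.20 + 54 @ $14.15 + 68 @ $11.95 + 274 @ $8.15 = $9,941.80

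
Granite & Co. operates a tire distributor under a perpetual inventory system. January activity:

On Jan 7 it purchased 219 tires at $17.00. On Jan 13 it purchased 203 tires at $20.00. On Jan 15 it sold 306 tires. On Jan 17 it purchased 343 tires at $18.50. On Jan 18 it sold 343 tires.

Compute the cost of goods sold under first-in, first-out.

COGS = $11,982.50

Jan 15, 306 sold [FIFO — oldest first]: 219 @ $17.00 + 87 @ $20.00 = $5,463.00
Jan 18, 343 sold [FIFO — oldest first]: 116 @ $20.00 + 227 @ $18.50 = $6,519.50
Total COGS = $5,463.00 + $6,519.50 = $11,982.50
Ending inventory: 116 @ $18.50 = $2,146.00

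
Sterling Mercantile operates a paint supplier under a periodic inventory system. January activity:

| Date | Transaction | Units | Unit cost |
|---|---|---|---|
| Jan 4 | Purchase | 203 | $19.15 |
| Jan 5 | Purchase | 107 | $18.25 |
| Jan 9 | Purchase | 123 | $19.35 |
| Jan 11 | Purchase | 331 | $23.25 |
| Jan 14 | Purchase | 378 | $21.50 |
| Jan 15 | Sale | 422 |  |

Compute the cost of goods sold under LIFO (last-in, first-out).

COGS = $9,150.00

Jan 15, 422 sold [LIFO — newest first]: 378 @ $21.50 + 44 @ $23.25 = $9,150.00
Ending inventory: 203 @ $19.15 + 107 @ $18.25 + 123 @ $19.35 + 287 @ $23.25 = $14,893.00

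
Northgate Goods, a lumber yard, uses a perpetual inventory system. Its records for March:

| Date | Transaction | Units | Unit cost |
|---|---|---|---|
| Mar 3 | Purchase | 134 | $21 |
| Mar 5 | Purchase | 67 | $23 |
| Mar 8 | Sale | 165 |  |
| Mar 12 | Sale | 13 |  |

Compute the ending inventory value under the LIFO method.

Ending inventory = $483

Mar 8, 165 sold [LIFO — newest first]: 67 @ $23 + 98 @ $21 = $3,599
Mar 12, 13 sold [LIFO — newest first]: 13 @ $21 = $273
Total COGS = $3,599 + $273 = $3,872
Ending inventory: 23 @ $21 = $483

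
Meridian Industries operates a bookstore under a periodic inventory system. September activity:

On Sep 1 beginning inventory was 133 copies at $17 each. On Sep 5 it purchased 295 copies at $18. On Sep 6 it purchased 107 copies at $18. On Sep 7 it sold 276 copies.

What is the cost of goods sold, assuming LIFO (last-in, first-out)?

Sep 7, 276 sold [LIFO — newest first]: 107 @ $18 + 169 @ $18 = $4,968
Ending inventory: 133 @ $17 + 126 @ $18 = $4,529

COGS = $4,968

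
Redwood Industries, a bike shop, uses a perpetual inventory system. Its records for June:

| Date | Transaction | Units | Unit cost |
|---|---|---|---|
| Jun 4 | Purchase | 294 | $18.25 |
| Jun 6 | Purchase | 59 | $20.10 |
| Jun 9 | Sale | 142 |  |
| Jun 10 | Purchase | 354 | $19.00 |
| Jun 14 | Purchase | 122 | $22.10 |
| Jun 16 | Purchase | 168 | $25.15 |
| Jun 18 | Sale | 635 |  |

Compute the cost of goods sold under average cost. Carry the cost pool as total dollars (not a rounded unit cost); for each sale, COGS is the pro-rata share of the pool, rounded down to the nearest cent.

After Jun 4: 294 on hand, pool $5,365.50 (≈ $18.2500 each)
After Jun 6: 353 on hand, pool $6,551.40 (≈ $18.5592 each)
Jun 9, sell 142: 142/353 × $6,551.40 → $2,635.40
After Jun 10: 565 on hand, pool $10,642.00 (≈ $18.8354 each)
After Jun 14: 687 on hand, pool $13,338.20 (≈ $19.4151 each)
After Jun 16: 855 on hand, pool $17,563.40 (≈ $20.5420 each)
Jun 18, sell 635: 635/855 × $17,563.40 → $13,044.16
Total COGS = $2,635.40 + $13,044.16 = $15,679.56
Ending inventory (cost pool remaining) = $4,519.24
Check: goods available $20,198.80 = COGS $15,679.56 + ending $4,519.24

COGS = $15,679.56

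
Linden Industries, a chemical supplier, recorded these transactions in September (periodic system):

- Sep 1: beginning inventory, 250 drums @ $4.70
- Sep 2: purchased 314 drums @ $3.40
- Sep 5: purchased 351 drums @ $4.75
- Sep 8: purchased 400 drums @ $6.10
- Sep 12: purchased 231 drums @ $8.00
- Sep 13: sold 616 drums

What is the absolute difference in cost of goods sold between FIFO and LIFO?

FIFO COGS: 250 @ $4.70 + 314 @ $3.40 + 52 @ $4.75 = $2,489.60
LIFO COGS: 231 @ $8.00 + 385 @ $6.10 = $4,196.50
Difference = |$2,489.60 − $4,196.50| = $1,706.90

$1,706.90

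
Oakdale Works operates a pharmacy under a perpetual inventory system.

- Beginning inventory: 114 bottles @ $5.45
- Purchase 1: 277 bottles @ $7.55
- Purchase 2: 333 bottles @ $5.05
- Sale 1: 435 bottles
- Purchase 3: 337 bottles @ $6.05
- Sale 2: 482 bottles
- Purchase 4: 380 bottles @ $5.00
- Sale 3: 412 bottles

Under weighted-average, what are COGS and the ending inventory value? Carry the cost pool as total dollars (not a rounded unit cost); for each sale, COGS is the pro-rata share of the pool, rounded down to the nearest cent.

After Beginning: 114 on hand, pool $621.30 (≈ $5.4500 each)
After Purchase 1: 391 on hand, pool $2,712.65 (≈ $6.9377 each)
After Purchase 2: 724 on hand, pool $4,394.30 (≈ $6.0695 each)
Sale 1, sell 435: 435/724 × $4,394.30 → $2,640.22
After Purchase 3: 626 on hand, pool $3,792.93 (≈ $6.0590 each)
Sale 2, sell 482: 482/626 × $3,792.93 → $2,920.43
After Purchase 4: 524 on hand, pool $2,772.50 (≈ $5.2910 each)
Sale 3, sell 412: 412/524 × $2,772.50 → $2,179.90
Total COGS = $2,640.22 + $2,920.43 + $2,179.90 = $7,740.55
Ending inventory (cost pool remaining) = $592.60
Check: goods available $8,333.15 = COGS $7,740.55 + ending $592.60

COGS = $7,740.55; ending inventory = $592.60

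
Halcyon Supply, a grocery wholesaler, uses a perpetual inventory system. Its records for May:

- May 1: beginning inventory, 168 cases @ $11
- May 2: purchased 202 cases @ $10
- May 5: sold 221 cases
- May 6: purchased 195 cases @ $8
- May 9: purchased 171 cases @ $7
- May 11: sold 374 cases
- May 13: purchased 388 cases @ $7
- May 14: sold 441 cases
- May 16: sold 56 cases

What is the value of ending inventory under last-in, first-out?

May 5, 221 sold [LIFO — newest first]: 202 @ $10 + 19 @ $11 = $2,229
May 11, 374 sold [LIFO — newest first]: 171 @ $7 + 195 @ $8 + 8 @ $11 = $2,845
May 14, 441 sold [LIFO — newest first]: 388 @ $7 + 53 @ $11 = $3,299
May 16, 56 sold [LIFO — newest first]: 56 @ $11 = $616
Total COGS = $2,229 + $2,845 + $3,299 + $616 = $8,989
Ending inventory: 32 @ $11 = $352
Check: goods available $9,341 = COGS $8,989 + ending $352

Ending inventory = $352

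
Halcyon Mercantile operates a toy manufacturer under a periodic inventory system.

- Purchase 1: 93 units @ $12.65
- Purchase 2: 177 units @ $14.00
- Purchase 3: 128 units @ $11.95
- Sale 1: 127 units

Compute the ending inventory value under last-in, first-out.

Sale 1 (127) [LIFO — newest first]: 127 @ $11.95 = $1,517.65
Ending inventory: 93 @ $12.65 + 177 @ $14.00 + 1 @ $11.95 = $3,666.40

Ending inventory = $3,666.40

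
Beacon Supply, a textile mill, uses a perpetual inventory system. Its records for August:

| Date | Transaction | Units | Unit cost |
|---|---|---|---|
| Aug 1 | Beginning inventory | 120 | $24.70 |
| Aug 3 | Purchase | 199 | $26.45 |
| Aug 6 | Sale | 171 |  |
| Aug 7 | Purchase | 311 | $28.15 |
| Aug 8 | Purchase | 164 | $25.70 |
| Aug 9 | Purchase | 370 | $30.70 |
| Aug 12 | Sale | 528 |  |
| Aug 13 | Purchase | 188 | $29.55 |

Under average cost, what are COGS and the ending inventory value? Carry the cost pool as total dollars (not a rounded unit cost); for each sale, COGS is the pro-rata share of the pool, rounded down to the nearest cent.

After Aug 1: 120 on hand, pool $2,964.00 (≈ $24.7000 each)
After Aug 3: 319 on hand, pool $8,227.55 (≈ $25.7917 each)
Aug 6, sell 171: 171/319 × $8,227.55 → $4,410.37
After Aug 7: 459 on hand, pool $12,571.83 (≈ $27.3896 each)
After Aug 8: 623 on hand, pool $16,786.63 (≈ $26.9448 each)
After Aug 9: 993 on hand, pool $28,145.63 (≈ $28.3440 each)
Aug 12, sell 528: 528/993 × $28,145.63 → $14,965.65
After Aug 13: 653 on hand, pool $18,735.38 (≈ $28.6912 each)
Total COGS = $4,410.37 + $14,965.65 = $19,376.02
Ending inventory (cost pool remaining) = $18,735.38

COGS = $19,376.02; ending inventory = $18,735.38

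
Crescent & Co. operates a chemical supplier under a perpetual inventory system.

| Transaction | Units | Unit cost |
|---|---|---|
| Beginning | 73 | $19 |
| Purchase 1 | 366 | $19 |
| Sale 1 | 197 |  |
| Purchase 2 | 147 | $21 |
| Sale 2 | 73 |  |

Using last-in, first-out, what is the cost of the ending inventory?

Sale 1 (197) [LIFO — newest first]: 197 @ $19 = $3,743
Sale 2 (73) [LIFO — newest first]: 73 @ $21 = $1,533
Total COGS = $3,743 + $1,533 = $5,276
Ending inventory: 73 @ $19 + 169 @ $19 + 74 @ $21 = $6,152

Ending inventory = $6,152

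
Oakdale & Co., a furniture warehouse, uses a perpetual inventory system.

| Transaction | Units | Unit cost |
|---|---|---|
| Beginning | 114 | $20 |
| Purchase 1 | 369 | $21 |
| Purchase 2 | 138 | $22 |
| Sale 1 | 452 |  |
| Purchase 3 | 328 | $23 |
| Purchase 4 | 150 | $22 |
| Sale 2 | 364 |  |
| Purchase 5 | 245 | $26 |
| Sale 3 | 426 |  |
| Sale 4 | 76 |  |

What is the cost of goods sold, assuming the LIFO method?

Sale 1 (452) [LIFO — newest first]: 138 @ $22 + 314 @ $21 = $9,630
Sale 2 (364) [LIFO — newest first]: 150 @ $22 + 214 @ $23 = $8,222
Sale 3 (426) [LIFO — newest first]: 245 @ $26 + 114 @ $23 + 55 @ $21 + 12 @ $20 = $10,387
Sale 4 (76) [LIFO — newest first]: 76 @ $20 = $1,520
Total COGS = $9,630 + $8,222 + $10,387 + $1,520 = $29,759
Ending inventory: 26 @ $20 = $520

COGS = $29,759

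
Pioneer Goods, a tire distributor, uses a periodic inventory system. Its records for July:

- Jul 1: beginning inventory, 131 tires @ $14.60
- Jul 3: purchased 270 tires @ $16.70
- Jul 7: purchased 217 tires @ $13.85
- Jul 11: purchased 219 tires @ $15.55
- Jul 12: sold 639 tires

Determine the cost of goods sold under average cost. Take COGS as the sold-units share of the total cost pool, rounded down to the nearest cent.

COGS = $9,796.85

Jul 12, sell 639: 639/837 × $12,832.50 → $9,796.85
Ending inventory (cost pool remaining) = $3,035.65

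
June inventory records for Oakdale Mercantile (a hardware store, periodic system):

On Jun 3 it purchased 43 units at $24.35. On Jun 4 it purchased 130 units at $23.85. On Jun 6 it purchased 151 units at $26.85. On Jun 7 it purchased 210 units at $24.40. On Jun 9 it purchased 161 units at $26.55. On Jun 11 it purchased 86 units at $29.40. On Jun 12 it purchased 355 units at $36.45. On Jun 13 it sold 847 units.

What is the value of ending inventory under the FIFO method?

Jun 13, 847 sold [FIFO — oldest first]: 43 @ $24.35 + 130 @ $23.85 + 151 @ $26.85 + 210 @ $24.40 + 161 @ $26.55 + 86 @ $29.40 + 66 @ $36.45 = $22,534.55
Ending inventory: 289 @ $36.45 = $10,534.05
Check: goods available $33,068.60 = COGS $22,534.55 + ending $10,534.05

Ending inventory = $10,534.05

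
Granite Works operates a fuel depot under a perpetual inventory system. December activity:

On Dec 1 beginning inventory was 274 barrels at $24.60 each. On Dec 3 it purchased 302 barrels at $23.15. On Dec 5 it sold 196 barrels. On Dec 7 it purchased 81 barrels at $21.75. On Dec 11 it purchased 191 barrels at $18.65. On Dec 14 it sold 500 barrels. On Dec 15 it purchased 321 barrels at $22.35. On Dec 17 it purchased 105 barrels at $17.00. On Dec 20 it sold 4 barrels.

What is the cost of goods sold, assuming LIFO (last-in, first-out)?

Dec 5, 196 sold [LIFO — newest first]: 196 @ $23.15 = $4,537.40
Dec 14, 500 sold [LIFO — newest first]: 191 @ $18.65 + 81 @ $21.75 + 106 @ $23.15 + 122 @ $24.60 = $10,779.00
Dec 20, 4 sold [LIFO — newest first]: 4 @ $17.00 = $68.00
Total COGS = $4,537.40 + $10,779.00 + $68.00 = $15,384.40
Ending inventory: 152 @ $24.60 + 321 @ $22.35 + 101 @ $17.00 = $12,630.55

COGS = $15,384.40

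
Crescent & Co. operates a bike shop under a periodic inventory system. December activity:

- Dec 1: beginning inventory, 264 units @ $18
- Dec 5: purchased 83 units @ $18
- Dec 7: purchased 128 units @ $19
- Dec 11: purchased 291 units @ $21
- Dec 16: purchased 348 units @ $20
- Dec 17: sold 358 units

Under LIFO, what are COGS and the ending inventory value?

COGS = $7,170; ending inventory = $14,579

Dec 17, 358 sold [LIFO — newest first]: 348 @ $20 + 10 @ $21 = $7,170
Ending inventory: 264 @ $18 + 83 @ $18 + 128 @ $19 + 281 @ $21 = $14,579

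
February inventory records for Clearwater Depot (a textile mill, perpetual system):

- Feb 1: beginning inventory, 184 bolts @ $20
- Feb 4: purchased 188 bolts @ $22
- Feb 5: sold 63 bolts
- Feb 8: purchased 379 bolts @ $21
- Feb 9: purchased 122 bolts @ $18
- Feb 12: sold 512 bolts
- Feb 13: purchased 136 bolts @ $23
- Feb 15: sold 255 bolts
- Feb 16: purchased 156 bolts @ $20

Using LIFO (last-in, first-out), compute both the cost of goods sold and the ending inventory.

COGS = $17,519; ending inventory = $6,700

Feb 5, 63 sold [LIFO — newest first]: 63 @ $22 = $1,386
Feb 12, 512 sold [LIFO — newest first]: 122 @ $18 + 379 @ $21 + 11 @ $22 = $10,397
Feb 15, 255 sold [LIFO — newest first]: 136 @ $23 + 114 @ $22 + 5 @ $20 = $5,736
Total COGS = $1,386 + $10,397 + $5,736 = $17,519
Ending inventory: 179 @ $20 + 156 @ $20 = $6,700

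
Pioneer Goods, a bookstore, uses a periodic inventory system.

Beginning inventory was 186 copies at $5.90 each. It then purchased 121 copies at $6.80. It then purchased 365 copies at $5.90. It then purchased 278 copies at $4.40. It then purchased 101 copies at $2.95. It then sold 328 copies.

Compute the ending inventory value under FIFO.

Ending inventory = $3,550.75

Sale 1 (328) [FIFO — oldest first]: 186 @ $5.90 + 121 @ $6.80 + 21 @ $5.90 = $2,044.10
Ending inventory: 344 @ $5.90 + 278 @ $4.40 + 101 @ $2.95 = $3,550.75
Check: goods available $5,594.85 = COGS $2,044.10 + ending $3,550.75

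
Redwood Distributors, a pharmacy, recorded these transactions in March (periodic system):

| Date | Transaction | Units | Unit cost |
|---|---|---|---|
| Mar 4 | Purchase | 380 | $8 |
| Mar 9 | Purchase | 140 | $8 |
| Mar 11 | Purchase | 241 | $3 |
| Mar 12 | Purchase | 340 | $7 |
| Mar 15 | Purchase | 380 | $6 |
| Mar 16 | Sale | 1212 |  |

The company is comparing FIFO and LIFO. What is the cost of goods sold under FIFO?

FIFO COGS: 380 @ $8 + 140 @ $8 + 241 @ $3 + 340 @ $7 + 111 @ $6 = $7,929
LIFO COGS: 380 @ $6 + 340 @ $7 + 241 @ $3 + 140 @ $8 + 111 @ $8 = $7,391

COGS = $7,929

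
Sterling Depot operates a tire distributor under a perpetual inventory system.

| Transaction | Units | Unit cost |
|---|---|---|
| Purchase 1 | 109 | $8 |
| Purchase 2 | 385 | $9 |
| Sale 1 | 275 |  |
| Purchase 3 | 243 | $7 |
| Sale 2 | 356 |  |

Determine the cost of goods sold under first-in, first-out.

COGS = $5,296

Sale 1 (275) [FIFO — oldest first]: 109 @ $8 + 166 @ $9 = $2,366
Sale 2 (356) [FIFO — oldest first]: 219 @ $9 + 137 @ $7 = $2,930
Total COGS = $2,366 + $2,930 = $5,296
Ending inventory: 106 @ $7 = $742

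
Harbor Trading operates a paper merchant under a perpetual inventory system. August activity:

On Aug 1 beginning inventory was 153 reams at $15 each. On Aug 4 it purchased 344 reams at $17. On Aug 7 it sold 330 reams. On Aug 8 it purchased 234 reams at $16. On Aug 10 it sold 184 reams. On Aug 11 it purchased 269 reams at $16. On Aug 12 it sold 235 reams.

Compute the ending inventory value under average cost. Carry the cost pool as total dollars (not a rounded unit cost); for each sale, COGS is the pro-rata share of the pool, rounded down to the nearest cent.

After Aug 1: 153 on hand, pool $2,295.00 (≈ $15.0000 each)
After Aug 4: 497 on hand, pool $8,143.00 (≈ $16.3843 each)
Aug 7, sell 330: 330/497 × $8,143.00 → $5,406.82
After Aug 8: 401 on hand, pool $6,480.18 (≈ $16.1600 each)
Aug 10, sell 184: 184/401 × $6,480.18 → $2,973.44
After Aug 11: 486 on hand, pool $7,810.74 (≈ $16.0715 each)
Aug 12, sell 235: 235/486 × $7,810.74 → $3,776.79
Total COGS = $5,406.82 + $2,973.44 + $3,776.79 = $12,157.05
Ending inventory (cost pool remaining) = $4,033.95
Check: goods available $16,191.00 = COGS $12,157.05 + ending $4,033.95

Ending inventory = $4,033.95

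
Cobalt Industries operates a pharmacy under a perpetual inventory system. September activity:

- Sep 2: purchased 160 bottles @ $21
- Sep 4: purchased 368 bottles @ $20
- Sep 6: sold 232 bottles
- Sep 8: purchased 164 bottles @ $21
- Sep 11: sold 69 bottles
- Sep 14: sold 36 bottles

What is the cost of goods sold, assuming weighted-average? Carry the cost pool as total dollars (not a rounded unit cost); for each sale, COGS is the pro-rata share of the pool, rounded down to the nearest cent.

COGS = $6,868.20

After Sep 2: 160 on hand, pool $3,360.00 (≈ $21.0000 each)
After Sep 4: 528 on hand, pool $10,720.00 (≈ $20.3030 each)
Sep 6, sell 232: 232/528 × $10,720.00 → $4,710.30
After Sep 8: 460 on hand, pool $9,453.70 (≈ $20.5515 each)
Sep 11, sell 69: 69/460 × $9,453.70 → $1,418.05
Sep 14, sell 36: 36/391 × $8,035.65 → $739.85
Total COGS = $4,710.30 + $1,418.05 + $739.85 = $6,868.20
Ending inventory (cost pool remaining) = $7,295.80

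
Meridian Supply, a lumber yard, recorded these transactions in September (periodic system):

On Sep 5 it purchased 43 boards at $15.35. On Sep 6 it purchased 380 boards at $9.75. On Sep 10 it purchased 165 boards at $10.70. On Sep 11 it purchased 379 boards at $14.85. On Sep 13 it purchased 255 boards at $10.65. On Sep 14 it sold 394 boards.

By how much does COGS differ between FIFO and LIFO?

FIFO COGS: 43 @ $15.35 + 351 @ $9.75 = $4,082.30
LIFO COGS: 255 @ $10.65 + 139 @ $14.85 = $4,779.90
Difference = |$4,082.30 − $4,779.90| = $697.60

$697.60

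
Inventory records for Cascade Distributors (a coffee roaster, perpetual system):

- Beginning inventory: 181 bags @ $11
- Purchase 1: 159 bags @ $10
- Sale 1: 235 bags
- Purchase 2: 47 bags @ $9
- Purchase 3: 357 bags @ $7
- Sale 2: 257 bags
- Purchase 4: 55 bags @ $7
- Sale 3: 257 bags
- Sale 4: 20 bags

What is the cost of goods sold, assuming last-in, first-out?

Sale 1 (235) [LIFO — newest first]: 159 @ $10 + 76 @ $11 = $2,426
Sale 2 (257) [LIFO — newest first]: 257 @ $7 = $1,799
Sale 3 (257) [LIFO — newest first]: 55 @ $7 + 100 @ $7 + 47 @ $9 + 55 @ $11 = $2,113
Sale 4 (20) [LIFO — newest first]: 20 @ $11 = $220
Total COGS = $2,426 + $1,799 + $2,113 + $220 = $6,558
Ending inventory: 30 @ $11 = $330

COGS = $6,558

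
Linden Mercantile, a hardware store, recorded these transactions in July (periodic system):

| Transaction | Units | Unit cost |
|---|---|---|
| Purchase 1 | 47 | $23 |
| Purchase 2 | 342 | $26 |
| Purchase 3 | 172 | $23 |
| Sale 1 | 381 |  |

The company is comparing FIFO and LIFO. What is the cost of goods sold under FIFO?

FIFO COGS: 47 @ $23 + 334 @ $26 = $9,765
LIFO COGS: 172 @ $23 + 209 @ $26 = $9,390

COGS = $9,765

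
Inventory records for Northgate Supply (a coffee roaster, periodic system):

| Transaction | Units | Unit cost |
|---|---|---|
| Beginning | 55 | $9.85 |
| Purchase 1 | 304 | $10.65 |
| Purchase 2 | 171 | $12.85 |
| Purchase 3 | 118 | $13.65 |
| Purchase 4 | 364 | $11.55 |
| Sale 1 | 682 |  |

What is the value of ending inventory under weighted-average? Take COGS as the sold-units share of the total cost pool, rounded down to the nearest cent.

Sale 1, sell 682: 682/1012 × $11,791.60 → $7,946.51
Ending inventory (cost pool remaining) = $3,845.09
Check: goods available $11,791.60 = COGS $7,946.51 + ending $3,845.09

Ending inventory = $3,845.09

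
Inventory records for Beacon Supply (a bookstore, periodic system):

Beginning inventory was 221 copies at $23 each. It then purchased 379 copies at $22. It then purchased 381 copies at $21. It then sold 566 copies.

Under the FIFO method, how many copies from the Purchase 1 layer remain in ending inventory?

Sale 1 (566) [FIFO — oldest first]: 221 @ $23 + 345 @ $22 = $12,673
Ending inventory: 34 @ $22 + 381 @ $21 = $8,749

34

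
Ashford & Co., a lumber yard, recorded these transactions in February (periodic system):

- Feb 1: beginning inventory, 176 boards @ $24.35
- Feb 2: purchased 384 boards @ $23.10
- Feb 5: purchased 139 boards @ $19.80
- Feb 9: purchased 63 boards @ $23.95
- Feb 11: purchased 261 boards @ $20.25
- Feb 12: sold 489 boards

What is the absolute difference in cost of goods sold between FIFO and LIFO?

FIFO COGS: 176 @ $24.35 + 313 @ $23.10 = $11,515.90
LIFO COGS: 261 @ $20.25 + 63 @ $23.95 + 139 @ $19.80 + 26 @ $23.10 = $10,146.90
Difference = |$11,515.90 − $10,146.90| = $1,369.00

$1,369.00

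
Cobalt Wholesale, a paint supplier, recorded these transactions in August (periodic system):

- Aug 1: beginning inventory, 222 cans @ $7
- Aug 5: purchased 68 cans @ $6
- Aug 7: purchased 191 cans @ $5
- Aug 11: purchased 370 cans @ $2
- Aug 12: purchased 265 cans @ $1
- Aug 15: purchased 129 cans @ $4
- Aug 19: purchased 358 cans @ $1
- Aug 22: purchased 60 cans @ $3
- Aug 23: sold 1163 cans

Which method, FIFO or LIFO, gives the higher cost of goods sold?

FIFO COGS: 222 @ $7 + 68 @ $6 + 191 @ $5 + 370 @ $2 + 265 @ $1 + 47 @ $4 = $4,110
LIFO COGS: 60 @ $3 + 358 @ $1 + 129 @ $4 + 265 @ $1 + 351 @ $2 = $2,021

FIFO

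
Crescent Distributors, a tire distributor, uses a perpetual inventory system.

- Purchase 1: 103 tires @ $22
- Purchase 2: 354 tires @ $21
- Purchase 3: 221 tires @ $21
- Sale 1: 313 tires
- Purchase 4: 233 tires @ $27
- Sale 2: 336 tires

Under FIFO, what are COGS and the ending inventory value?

COGS = $13,732; ending inventory = $6,900

Sale 1 (313) [FIFO — oldest first]: 103 @ $22 + 210 @ $21 = $6,676
Sale 2 (336) [FIFO — oldest first]: 144 @ $21 + 192 @ $21 = $7,056
Total COGS = $6,676 + $7,056 = $13,732
Ending inventory: 29 @ $21 + 233 @ $27 = $6,900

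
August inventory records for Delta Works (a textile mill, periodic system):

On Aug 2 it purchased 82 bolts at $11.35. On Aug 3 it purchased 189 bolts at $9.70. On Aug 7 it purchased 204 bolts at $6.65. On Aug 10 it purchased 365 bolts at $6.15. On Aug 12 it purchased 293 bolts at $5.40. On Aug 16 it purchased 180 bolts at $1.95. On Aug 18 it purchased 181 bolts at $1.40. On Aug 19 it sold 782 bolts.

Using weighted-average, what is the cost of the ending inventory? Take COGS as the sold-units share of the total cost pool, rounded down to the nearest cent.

Aug 19, sell 782: 782/1494 × $8,551.95 → $4,476.32
Ending inventory (cost pool remaining) = $4,075.63
Check: goods available $8,551.95 = COGS $4,476.32 + ending $4,075.63

Ending inventory = $4,075.63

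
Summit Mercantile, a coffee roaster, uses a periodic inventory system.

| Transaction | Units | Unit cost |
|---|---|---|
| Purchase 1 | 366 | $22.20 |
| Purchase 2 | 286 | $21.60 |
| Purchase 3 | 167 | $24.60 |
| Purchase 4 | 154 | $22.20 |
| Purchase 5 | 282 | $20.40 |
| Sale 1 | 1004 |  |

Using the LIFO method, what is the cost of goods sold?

Sale 1 (1004) [LIFO — newest first]: 282 @ $20.40 + 154 @ $22.20 + 167 @ $24.60 + 286 @ $21.60 + 115 @ $22.20 = $22,010.40
Ending inventory: 251 @ $22.20 = $5,572.20
Check: goods available $27,582.60 = COGS $22,010.40 + ending $5,572.20

COGS = $22,010.40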